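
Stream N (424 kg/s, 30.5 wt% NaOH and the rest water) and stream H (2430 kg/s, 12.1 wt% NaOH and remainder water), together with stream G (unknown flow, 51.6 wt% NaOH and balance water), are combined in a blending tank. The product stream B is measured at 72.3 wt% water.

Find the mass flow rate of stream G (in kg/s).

1536 kg/s

Let G be the unknown flow. Total out = 2854 + G.
water balance: 2430.6 + 0.484·G = 0.723·(2854 + G)
(0.484 − 0.723)·G = 0.723×2854 − 2430.6 = -367.21
G = -367.21 / -0.239 = 1536.4 kg/s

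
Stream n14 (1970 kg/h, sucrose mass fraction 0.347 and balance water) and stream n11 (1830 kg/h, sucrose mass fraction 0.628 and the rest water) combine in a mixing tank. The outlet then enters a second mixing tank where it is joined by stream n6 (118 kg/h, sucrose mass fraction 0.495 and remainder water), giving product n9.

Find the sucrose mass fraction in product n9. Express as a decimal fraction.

0.483

Overall, product flow = 3918 kg/h.
sucrose in = 1970×0.347 + 1830×0.628 + 118×0.495 = 1891.2 kg/h.
sucrose fraction in n9 = 0.483.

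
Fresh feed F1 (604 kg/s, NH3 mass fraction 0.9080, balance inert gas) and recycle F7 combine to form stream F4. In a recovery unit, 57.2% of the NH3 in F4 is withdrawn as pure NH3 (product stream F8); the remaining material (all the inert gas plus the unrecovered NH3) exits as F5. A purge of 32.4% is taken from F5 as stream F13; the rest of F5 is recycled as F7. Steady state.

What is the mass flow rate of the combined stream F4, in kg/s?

inert gas enters only via F1 and leaves only via the purge: 604×0.092 = 0.324×(inert gas in F5), and the recovery unit passes all inert gas, so inert gas in F4 = inert gas in F5 = 171.51 kg/s.
NH3 in F4: m_A = 604×0.908 + (1−0.324)·(1−0.572)·m_A, so m_A = 548.43/0.7107 = 771.71 kg/s.
F4 = 771.71 + 171.51 = 943.22 kg/s.

943.2 kg/s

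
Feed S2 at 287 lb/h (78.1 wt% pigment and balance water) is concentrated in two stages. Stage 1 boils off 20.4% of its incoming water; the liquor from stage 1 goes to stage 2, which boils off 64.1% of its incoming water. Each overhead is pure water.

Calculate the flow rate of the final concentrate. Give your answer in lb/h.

water in feed = 287×0.219 = 62.853 lb/h.
After stage 1: water left = (1−0.204)×62.853 = 50.031; stream total = 274.18 lb/h.
After stage 2: water left = (1−0.641)×50.031 = 17.961; final concentrate = 242.11 lb/h.

242.1 lb/h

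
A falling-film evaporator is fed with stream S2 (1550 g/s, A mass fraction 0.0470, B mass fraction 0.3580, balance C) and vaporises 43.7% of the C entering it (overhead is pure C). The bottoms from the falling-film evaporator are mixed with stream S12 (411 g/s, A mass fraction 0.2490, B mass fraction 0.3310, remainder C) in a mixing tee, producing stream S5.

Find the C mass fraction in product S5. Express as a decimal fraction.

0.4441

Vapour removed = 0.437×0.595×1550 = 403.02 g/s; concentrate = 1147 g/s.
C reaching the mixer = 519.23 (from concentrate) + 411×0.420 = 691.85 g/s.
Product flow = 1147 + 411 = 1558 g/s; C fraction = 0.4441.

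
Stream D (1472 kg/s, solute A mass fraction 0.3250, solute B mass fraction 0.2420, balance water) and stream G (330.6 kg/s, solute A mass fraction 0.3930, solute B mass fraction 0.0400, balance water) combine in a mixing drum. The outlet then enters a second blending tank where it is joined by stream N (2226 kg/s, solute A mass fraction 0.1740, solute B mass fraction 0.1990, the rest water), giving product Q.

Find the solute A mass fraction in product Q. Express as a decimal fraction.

0.2471

Overall, product flow = 4028.6 kg/s.
solute A in = 1472×0.325 + 330.6×0.393 + 2226×0.174 = 995.65 kg/s.
solute A fraction in Q = 0.2471.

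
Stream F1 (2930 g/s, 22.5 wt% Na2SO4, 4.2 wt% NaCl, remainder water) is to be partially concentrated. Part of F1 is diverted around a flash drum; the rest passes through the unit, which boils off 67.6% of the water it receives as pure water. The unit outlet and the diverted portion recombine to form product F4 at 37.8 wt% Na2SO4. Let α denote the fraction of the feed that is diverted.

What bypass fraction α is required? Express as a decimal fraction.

All 2930×0.225 = 659.25 g/s of Na2SO4 reaches F4, so F4 = 659.25/0.378 = 1744 g/s and vapour = 1186 g/s.
The evaporator receives (1−α)·2930 of feed at 0.733 water and removes 0.676 of that water:
0.676×0.733×(1−α)×2930 = 1186
(1−α) = 1186/1451.8 = 0.8169;  α = 0.1831.

0.183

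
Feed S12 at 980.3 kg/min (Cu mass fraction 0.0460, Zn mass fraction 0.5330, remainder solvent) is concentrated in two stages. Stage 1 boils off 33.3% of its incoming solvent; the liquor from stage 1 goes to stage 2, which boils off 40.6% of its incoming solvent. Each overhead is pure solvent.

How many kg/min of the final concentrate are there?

solvent in feed = 980.3×0.421 = 412.71 kg/min.
After stage 1: solvent left = (1−0.333)×412.71 = 275.28; stream total = 842.87 kg/min.
After stage 2: solvent left = (1−0.406)×275.28 = 163.51; final concentrate = 731.11 kg/min.

731.1 kg/min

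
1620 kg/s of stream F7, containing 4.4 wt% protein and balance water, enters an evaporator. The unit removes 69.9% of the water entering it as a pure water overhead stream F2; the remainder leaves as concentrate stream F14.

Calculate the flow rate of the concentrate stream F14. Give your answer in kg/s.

537.4 kg/s

water entering = 1620×0.956 = 1548.7 kg/s; overhead removed = 0.699×1548.7 = 1082.6 kg/s.
Concentrate = 1620 − 1082.6 = 537.44 kg/s.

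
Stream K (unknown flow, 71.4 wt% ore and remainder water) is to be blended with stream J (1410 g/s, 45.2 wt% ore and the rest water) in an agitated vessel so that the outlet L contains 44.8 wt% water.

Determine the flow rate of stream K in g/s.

Let K be the unknown flow. Total out = 1410 + K.
water balance: 772.68 + 0.286·K = 0.448·(1410 + K)
(0.286 − 0.448)·K = 0.448×1410 − 772.68 = -141
K = -141 / -0.162 = 870.37 g/s

870.4 g/s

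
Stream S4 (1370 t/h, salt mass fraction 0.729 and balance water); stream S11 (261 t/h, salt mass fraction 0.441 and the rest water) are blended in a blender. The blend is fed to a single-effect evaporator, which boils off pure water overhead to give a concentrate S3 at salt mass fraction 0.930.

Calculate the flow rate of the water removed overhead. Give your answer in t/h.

salt entering = 1370×0.729 + 261×0.441 = 1113.8 t/h.
All salt reports to S3, so S3 = 1113.8/0.930 = 1197.7 t/h.
Total feed = 1631 t/h; overhead = 1631 − 1197.7 = 433.33 t/h.

433.3 t/h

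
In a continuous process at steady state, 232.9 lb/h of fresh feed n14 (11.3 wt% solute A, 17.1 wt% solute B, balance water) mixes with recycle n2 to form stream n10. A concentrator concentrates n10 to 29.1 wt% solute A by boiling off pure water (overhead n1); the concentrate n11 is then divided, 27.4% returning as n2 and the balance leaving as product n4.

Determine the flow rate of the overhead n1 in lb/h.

Overall solute A balance (none leaves overhead): solute A in fresh feed = solute A in product, i.e. 232.9×0.113 = (1−0.274)·n11·0.291.
n11 = 26.318/(0.291×0.726) = 124.57 lb/h.
Recycle n2 = 0.274×124.57 = 34.133 lb/h.
Combined feed n10 = 232.9 + 34.133 = 267.03 lb/h.
Overhead n1 = n10 − n11 = 267.03 − 124.57 = 142.46 lb/h.

142.5 lb/h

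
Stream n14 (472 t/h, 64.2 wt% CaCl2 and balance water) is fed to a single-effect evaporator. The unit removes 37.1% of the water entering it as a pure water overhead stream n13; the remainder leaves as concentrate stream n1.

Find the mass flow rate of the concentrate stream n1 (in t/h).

409.3 t/h

water entering = 472×0.358 = 168.98 t/h; overhead removed = 0.371×168.98 = 62.69 t/h.
Concentrate = 472 − 62.69 = 409.31 t/h.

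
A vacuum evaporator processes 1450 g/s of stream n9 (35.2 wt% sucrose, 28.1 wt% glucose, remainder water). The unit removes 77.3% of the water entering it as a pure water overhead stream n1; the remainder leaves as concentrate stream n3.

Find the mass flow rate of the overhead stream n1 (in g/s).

411.4 g/s

water entering = 1450×0.367 = 532.15 g/s; overhead removed = 0.773×532.15 = 411.35 g/s.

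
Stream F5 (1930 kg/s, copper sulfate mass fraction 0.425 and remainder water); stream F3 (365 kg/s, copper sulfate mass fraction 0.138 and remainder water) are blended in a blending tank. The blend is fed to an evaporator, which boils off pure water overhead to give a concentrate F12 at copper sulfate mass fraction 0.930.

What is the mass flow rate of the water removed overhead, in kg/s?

copper sulfate entering = 1930×0.425 + 365×0.138 = 870.62 kg/s.
All copper sulfate reports to F12, so F12 = 870.62/0.930 = 936.15 kg/s.
Total feed = 2295 kg/s; overhead = 2295 − 936.15 = 1358.8 kg/s.

1359 kg/s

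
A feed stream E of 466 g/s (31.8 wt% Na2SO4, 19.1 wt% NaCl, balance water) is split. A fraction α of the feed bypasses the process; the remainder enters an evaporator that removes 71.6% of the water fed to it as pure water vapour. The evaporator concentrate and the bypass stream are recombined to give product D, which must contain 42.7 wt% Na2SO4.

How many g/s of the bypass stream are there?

All 466×0.318 = 148.19 g/s of Na2SO4 reaches D, so D = 148.19/0.427 = 347.04 g/s and vapour = 118.96 g/s.
The evaporator receives (1−α)·466 of feed at 0.491 water and removes 0.716 of that water:
0.716×0.491×(1−α)×466 = 118.96
(1−α) = 118.96/163.83 = 0.7261;  α = 0.2739.
Bypass flow = 0.2739×466 = 127.63 g/s.

127.6 g/s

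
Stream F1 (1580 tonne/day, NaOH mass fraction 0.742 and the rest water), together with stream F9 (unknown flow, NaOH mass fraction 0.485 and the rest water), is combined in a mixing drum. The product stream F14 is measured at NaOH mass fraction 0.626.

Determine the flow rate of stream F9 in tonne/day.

1300 tonne/day

Let F9 be the unknown flow. Total out = 1580 + F9.
NaOH balance: 1172.4 + 0.485·F9 = 0.626·(1580 + F9)
(0.485 − 0.626)·F9 = 0.626×1580 − 1172.4 = -183.28
F9 = -183.28 / -0.141 = 1299.9 tonne/day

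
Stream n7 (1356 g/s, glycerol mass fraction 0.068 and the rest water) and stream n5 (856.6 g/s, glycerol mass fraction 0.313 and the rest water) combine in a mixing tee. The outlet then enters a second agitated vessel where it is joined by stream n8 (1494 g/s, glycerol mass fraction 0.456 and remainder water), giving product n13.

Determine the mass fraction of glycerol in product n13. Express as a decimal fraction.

Overall, product flow = 3706.6 g/s.
glycerol in = 1356×0.068 + 856.6×0.313 + 1494×0.456 = 1041.6 g/s.
glycerol fraction in n13 = 0.281.

0.281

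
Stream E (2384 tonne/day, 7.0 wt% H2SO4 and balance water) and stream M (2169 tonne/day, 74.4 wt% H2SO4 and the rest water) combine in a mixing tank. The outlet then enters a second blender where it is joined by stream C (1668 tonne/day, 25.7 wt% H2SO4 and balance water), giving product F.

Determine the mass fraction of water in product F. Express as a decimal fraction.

Overall, product flow = 6221 tonne/day.
water in = 2384×0.930 + 2169×0.256 + 1668×0.743 = 4011.7 tonne/day.
water fraction in F = 0.6449.

0.6449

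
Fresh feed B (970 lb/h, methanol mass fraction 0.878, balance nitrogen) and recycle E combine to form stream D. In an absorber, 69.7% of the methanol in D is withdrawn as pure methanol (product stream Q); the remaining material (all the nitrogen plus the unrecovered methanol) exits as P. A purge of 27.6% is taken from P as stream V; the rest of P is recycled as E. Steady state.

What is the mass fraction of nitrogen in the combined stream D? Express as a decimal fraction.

0.282

nitrogen enters only via B and leaves only via the purge: 970×0.122 = 0.276×(nitrogen in P), and the absorber passes all nitrogen, so nitrogen in D = nitrogen in P = 428.77 lb/h.
methanol in D: m_A = 970×0.878 + (1−0.276)·(1−0.697)·m_A, so m_A = 851.66/0.7806 = 1091 lb/h.
D = 1091 + 428.77 = 1519.8 lb/h.
nitrogen fraction in D = 428.77/1519.8 = 0.282.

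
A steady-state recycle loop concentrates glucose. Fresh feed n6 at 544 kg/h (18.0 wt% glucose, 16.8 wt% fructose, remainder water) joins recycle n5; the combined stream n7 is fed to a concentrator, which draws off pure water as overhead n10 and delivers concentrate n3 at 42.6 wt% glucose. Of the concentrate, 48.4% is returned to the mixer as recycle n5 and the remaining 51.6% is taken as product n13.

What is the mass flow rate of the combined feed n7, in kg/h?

Overall glucose balance (none leaves overhead): glucose in fresh feed = glucose in product, i.e. 544×0.180 = (1−0.484)·n3·0.426.
n3 = 97.92/(0.426×0.516) = 445.46 kg/h.
Recycle n5 = 0.484×445.46 = 215.6 kg/h.
Combined feed n7 = 544 + 215.6 = 759.6 kg/h.

759.6 kg/h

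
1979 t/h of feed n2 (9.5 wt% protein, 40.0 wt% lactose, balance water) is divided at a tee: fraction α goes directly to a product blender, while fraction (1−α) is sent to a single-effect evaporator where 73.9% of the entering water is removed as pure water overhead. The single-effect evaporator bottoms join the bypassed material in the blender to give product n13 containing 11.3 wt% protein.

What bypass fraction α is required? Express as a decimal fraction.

0.573

All 1979×0.095 = 188 t/h of protein reaches n13, so n13 = 188/0.113 = 1663.8 t/h and vapour = 315.24 t/h.
The evaporator receives (1−α)·1979 of feed at 0.505 water and removes 0.739 of that water:
0.739×0.505×(1−α)×1979 = 315.24
(1−α) = 315.24/738.55 = 0.4268;  α = 0.5732.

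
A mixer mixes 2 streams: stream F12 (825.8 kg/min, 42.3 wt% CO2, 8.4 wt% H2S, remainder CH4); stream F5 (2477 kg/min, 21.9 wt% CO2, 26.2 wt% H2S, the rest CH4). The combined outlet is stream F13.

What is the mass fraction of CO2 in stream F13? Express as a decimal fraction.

0.270

Total flow out = 825.8 + 2477 = 3302.8 kg/min.
CO2 in = 825.8×0.423 + 2477×0.219 = 891.78 kg/min.
CO2 mass fraction in F13 = 891.78/3302.8 = 0.270.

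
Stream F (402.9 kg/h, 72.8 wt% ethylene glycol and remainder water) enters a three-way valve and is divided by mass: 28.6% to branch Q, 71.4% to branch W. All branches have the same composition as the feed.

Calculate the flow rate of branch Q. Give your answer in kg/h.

115.2 kg/h

Branch Q flow = 0.286×402.9 = 115.23 kg/h.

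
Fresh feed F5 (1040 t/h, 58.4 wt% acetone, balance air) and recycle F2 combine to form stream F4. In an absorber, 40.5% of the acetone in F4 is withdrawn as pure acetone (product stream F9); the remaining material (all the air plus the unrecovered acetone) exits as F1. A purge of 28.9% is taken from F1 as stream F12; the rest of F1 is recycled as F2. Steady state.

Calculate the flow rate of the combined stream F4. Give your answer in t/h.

2550 t/h

air enters only via F5 and leaves only via the purge: 1040×0.416 = 0.289×(air in F1), and the absorber passes all air, so air in F4 = air in F1 = 1497 t/h.
acetone in F4: m_A = 1040×0.584 + (1−0.289)·(1−0.405)·m_A, so m_A = 607.36/0.5770 = 1052.7 t/h.
F4 = 1052.7 + 1497 = 2549.7 t/h.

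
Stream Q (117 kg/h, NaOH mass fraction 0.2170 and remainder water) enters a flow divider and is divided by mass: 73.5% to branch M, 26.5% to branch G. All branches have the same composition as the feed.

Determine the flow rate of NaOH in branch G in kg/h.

Branch G total = 0.265×117 = 31.005 kg/h.
NaOH in G = 0.217×31.005 = 6.7281 kg/h.

6.728 kg/h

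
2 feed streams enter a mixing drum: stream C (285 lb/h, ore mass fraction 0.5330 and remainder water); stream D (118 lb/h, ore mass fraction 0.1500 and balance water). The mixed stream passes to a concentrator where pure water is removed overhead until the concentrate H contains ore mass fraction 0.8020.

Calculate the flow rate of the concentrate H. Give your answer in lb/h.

ore entering = 285×0.533 + 118×0.150 = 169.6 lb/h.
All ore reports to H, so H = 169.6/0.802 = 211.48 lb/h.

211.5 lb/h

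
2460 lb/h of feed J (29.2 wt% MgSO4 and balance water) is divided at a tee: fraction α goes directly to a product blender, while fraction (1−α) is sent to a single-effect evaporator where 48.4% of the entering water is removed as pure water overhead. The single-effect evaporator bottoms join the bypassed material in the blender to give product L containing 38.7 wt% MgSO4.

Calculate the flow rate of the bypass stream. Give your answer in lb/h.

All 2460×0.292 = 718.32 lb/h of MgSO4 reaches L, so L = 718.32/0.387 = 1856.1 lb/h and vapour = 603.88 lb/h.
The evaporator receives (1−α)·2460 of feed at 0.708 water and removes 0.484 of that water:
0.484×0.708×(1−α)×2460 = 603.88
(1−α) = 603.88/842.97 = 0.7164;  α = 0.2836.
Bypass flow = 0.2836×2460 = 697.74 lb/h.

697.7 lb/h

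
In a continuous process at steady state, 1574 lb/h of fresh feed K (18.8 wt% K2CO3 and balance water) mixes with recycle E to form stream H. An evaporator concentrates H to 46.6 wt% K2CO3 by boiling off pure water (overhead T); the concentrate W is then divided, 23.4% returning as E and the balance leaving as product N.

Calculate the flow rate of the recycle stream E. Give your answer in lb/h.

Overall K2CO3 balance (none leaves overhead): K2CO3 in fresh feed = K2CO3 in product, i.e. 1574×0.188 = (1−0.234)·W·0.466.
W = 295.91/(0.466×0.766) = 828.99 lb/h.
Recycle E = 0.234×828.99 = 193.98 lb/h.

194 lb/h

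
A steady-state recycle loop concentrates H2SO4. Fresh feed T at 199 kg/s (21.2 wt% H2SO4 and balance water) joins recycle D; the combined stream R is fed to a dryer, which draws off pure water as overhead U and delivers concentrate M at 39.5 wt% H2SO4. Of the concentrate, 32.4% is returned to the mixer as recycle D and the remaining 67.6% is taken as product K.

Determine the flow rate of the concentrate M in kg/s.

Overall H2SO4 balance (none leaves overhead): H2SO4 in fresh feed = H2SO4 in product, i.e. 199×0.212 = (1−0.324)·M·0.395.
M = 42.188/(0.395×0.676) = 158 kg/s.

158 kg/s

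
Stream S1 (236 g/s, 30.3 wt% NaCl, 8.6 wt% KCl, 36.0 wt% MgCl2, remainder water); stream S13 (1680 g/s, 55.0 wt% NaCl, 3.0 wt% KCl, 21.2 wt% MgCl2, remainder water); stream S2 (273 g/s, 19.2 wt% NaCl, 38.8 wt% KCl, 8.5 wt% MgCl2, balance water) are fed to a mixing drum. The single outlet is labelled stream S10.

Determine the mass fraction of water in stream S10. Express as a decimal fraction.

0.228

Total flow out = 236 + 1680 + 273 = 2189 g/s.
water in = 236×0.251 + 1680×0.208 + 273×0.335 = 500.13 g/s.
water mass fraction in S10 = 500.13/2189 = 0.228.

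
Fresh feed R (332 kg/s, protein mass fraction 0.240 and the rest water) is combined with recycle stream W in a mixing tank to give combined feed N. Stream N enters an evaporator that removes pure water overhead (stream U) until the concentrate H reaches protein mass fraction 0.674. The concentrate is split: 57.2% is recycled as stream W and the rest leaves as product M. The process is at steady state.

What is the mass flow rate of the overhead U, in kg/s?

213.8 kg/s

Overall protein balance (none leaves overhead): protein in fresh feed = protein in product, i.e. 332×0.240 = (1−0.572)·H·0.674.
H = 79.68/(0.674×0.428) = 276.21 kg/s.
Recycle W = 0.572×276.21 = 157.99 kg/s.
Combined feed N = 332 + 157.99 = 489.99 kg/s.
Overhead U = N − H = 489.99 − 276.21 = 213.78 kg/s.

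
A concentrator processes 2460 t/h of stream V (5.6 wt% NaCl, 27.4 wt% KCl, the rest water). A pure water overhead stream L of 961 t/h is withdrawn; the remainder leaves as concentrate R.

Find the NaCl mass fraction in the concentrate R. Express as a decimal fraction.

NaCl is not removed: 2460×0.056 = 137.76 t/h of NaCl enters R.
Concentrate = 2460 − 961 = 1499 t/h.
Mass fraction = 137.76/1499 = 0.092.

0.092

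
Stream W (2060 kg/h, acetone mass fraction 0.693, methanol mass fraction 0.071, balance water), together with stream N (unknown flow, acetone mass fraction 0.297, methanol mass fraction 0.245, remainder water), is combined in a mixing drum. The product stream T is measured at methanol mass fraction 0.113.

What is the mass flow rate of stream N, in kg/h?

Let N be the unknown flow. Total out = 2060 + N.
methanol balance: 146.26 + 0.245·N = 0.113·(2060 + N)
(0.245 − 0.113)·N = 0.113×2060 − 146.26 = 86.52
N = 86.52 / 0.132 = 655.45 kg/h

655.5 kg/h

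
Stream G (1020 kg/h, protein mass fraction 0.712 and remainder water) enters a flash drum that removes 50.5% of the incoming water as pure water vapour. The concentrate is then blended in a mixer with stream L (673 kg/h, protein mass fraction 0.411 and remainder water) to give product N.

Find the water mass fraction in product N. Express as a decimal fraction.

0.351

Vapour removed = 0.505×0.288×1020 = 148.35 kg/h; concentrate = 871.65 kg/h.
water reaching the mixer = 145.41 (from concentrate) + 673×0.589 = 541.81 kg/h.
Product flow = 871.65 + 673 = 1544.7 kg/h; water fraction = 0.351.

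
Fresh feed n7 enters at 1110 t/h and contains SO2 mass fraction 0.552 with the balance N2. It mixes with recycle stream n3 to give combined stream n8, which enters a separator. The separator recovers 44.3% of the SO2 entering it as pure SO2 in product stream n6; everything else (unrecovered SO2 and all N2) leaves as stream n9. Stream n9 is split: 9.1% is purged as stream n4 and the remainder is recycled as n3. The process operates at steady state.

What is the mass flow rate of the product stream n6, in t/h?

549.8 t/h

SO2 in n8: m_A = 1110×0.552 + (1−0.091)·(1−0.443)·m_A, so m_A = 612.72/0.4937 = 1241.1 t/h.
Product n6 = 0.443×1241.1 = 549.81 t/h.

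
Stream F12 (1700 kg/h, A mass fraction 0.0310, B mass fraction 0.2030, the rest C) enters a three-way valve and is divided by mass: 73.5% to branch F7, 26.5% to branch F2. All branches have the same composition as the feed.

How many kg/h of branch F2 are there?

Branch F2 flow = 0.265×1700 = 450.5 kg/h.

450.5 kg/h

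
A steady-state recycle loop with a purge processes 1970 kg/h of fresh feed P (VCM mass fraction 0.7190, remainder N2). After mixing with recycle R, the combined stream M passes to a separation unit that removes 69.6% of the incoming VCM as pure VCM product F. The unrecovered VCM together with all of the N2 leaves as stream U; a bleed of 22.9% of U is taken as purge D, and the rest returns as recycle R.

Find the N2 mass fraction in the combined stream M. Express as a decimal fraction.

0.5665

N2 enters only via P and leaves only via the purge: 1970×0.281 = 0.229×(N2 in U), and the separation unit passes all N2, so N2 in M = N2 in U = 2417.3 kg/h.
VCM in M: m_A = 1970×0.719 + (1−0.229)·(1−0.696)·m_A, so m_A = 1416.4/0.7656 = 1850.1 kg/h.
M = 1850.1 + 2417.3 = 4267.4 kg/h.
N2 fraction in M = 2417.3/4267.4 = 0.5665.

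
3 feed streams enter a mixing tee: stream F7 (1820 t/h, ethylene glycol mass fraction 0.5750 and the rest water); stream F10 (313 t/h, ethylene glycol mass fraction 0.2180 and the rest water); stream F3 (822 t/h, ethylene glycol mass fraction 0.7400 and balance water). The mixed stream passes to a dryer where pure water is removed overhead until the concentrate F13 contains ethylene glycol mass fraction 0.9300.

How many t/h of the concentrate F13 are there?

ethylene glycol entering = 1820×0.575 + 313×0.218 + 822×0.740 = 1723 t/h.
All ethylene glycol reports to F13, so F13 = 1723/0.930 = 1852.7 t/h.

1853 t/h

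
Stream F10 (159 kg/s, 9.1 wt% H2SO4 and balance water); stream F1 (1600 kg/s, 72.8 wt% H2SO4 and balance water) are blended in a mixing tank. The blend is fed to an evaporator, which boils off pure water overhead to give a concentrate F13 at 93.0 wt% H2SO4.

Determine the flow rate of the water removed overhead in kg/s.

491 kg/s

H2SO4 entering = 159×0.091 + 1600×0.728 = 1179.3 kg/s.
All H2SO4 reports to F13, so F13 = 1179.3/0.930 = 1268 kg/s.
Total feed = 1759 kg/s; overhead = 1759 − 1268 = 490.97 kg/s.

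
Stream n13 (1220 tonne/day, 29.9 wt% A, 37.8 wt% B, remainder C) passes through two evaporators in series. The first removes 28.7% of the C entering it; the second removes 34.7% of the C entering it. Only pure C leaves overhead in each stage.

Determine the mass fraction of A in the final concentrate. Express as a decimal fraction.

C in feed = 1220×0.323 = 394.06 tonne/day.
After stage 1: C left = (1−0.287)×394.06 = 280.96; stream total = 1106.9 tonne/day.
After stage 2: C left = (1−0.347)×280.96 = 183.47; final concentrate = 1009.4 tonne/day.
A fraction = 364.78/1009.4 = 0.361.

0.361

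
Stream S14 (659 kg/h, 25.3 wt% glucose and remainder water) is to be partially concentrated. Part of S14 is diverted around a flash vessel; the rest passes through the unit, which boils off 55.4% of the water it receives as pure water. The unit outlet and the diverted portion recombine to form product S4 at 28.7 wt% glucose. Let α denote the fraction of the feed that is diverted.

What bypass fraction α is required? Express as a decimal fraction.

0.714

All 659×0.253 = 166.73 kg/h of glucose reaches S4, so S4 = 166.73/0.287 = 580.93 kg/h and vapour = 78.07 kg/h.
The evaporator receives (1−α)·659 of feed at 0.747 water and removes 0.554 of that water:
0.554×0.747×(1−α)×659 = 78.07
(1−α) = 78.07/272.72 = 0.2863;  α = 0.7137.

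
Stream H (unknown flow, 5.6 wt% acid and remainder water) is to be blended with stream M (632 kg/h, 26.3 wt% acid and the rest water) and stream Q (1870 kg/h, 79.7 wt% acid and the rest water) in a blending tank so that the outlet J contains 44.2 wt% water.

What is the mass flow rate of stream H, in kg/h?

518.9 kg/h

Let H be the unknown flow. Total out = 2502 + H.
water balance: 845.39 + 0.944·H = 0.442·(2502 + H)
(0.944 − 0.442)·H = 0.442×2502 − 845.39 = 260.49
H = 260.49 / 0.502 = 518.9 kg/h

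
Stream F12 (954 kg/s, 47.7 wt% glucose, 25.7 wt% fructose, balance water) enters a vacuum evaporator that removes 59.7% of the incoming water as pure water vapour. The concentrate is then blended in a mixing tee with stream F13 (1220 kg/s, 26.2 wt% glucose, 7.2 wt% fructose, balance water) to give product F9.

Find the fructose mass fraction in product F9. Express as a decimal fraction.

Vapour removed = 0.597×0.266×954 = 151.5 kg/s; concentrate = 802.5 kg/s.
fructose reaching the mixer = 245.18 (from concentrate) + 1220×0.072 = 333.02 kg/s.
Product flow = 802.5 + 1220 = 2022.5 kg/s; fructose fraction = 0.165.

0.165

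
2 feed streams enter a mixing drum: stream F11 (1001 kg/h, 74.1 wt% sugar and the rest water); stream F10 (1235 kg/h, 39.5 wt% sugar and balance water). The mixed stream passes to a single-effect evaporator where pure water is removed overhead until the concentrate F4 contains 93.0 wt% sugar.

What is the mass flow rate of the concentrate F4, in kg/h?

1322 kg/h

sugar entering = 1001×0.741 + 1235×0.395 = 1229.6 kg/h.
All sugar reports to F4, so F4 = 1229.6/0.930 = 1322.1 kg/h.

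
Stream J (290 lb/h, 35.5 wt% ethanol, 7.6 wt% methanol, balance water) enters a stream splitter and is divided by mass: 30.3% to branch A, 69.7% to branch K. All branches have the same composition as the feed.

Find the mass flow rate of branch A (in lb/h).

87.87 lb/h

Branch A flow = 0.303×290 = 87.87 lb/h.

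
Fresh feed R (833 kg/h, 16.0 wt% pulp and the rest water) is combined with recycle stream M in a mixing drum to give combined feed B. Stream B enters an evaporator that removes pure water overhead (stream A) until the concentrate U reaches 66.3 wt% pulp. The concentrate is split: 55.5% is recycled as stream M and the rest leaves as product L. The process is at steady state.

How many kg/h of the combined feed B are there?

Overall pulp balance (none leaves overhead): pulp in fresh feed = pulp in product, i.e. 833×0.160 = (1−0.555)·U·0.663.
U = 133.28/(0.663×0.445) = 451.74 kg/h.
Recycle M = 0.555×451.74 = 250.72 kg/h.
Combined feed B = 833 + 250.72 = 1083.7 kg/h.

1084 kg/h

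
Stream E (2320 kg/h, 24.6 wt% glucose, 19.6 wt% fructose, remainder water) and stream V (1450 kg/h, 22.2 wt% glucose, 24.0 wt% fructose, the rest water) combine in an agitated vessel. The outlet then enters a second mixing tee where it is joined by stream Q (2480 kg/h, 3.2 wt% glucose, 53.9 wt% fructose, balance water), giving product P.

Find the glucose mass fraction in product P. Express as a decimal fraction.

0.1555

Overall, product flow = 6250 kg/h.
glucose in = 2320×0.246 + 1450×0.222 + 2480×0.032 = 971.98 kg/h.
glucose fraction in P = 0.1555.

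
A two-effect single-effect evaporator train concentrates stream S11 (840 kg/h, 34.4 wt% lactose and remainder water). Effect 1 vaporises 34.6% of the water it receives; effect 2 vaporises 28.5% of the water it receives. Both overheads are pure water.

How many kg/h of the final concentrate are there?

546.6 kg/h

water in feed = 840×0.656 = 551.04 kg/h.
After stage 1: water left = (1−0.346)×551.04 = 360.38; stream total = 649.34 kg/h.
After stage 2: water left = (1−0.285)×360.38 = 257.67; final concentrate = 546.63 kg/h.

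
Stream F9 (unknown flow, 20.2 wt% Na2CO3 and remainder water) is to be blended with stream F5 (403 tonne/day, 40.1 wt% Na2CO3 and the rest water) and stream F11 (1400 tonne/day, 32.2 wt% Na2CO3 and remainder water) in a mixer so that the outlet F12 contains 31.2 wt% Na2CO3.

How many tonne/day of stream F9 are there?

453.3 tonne/day

Let F9 be the unknown flow. Total out = 1803 + F9.
Na2CO3 balance: 612.4 + 0.202·F9 = 0.312·(1803 + F9)
(0.202 − 0.312)·F9 = 0.312×1803 − 612.4 = -49.867
F9 = -49.867 / -0.110 = 453.34 tonne/day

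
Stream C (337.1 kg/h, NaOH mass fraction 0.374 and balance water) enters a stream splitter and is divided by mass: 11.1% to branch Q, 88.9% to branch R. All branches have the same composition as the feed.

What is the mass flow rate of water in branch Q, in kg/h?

Branch Q total = 0.111×337.1 = 37.418 kg/h.
water in Q = 0.626×37.418 = 23.424 kg/h.

23.42 kg/h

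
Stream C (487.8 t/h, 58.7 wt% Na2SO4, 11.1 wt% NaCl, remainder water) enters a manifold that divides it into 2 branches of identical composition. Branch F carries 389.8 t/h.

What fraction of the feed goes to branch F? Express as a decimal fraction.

0.799

Fraction to F = 389.8/487.8 = 0.7991.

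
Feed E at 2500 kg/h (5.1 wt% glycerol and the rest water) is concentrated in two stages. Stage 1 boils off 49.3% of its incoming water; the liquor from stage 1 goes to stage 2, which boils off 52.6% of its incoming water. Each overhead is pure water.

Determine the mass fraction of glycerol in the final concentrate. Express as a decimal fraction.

0.183

water in feed = 2500×0.949 = 2372.5 kg/h.
After stage 1: water left = (1−0.493)×2372.5 = 1202.9; stream total = 1330.4 kg/h.
After stage 2: water left = (1−0.526)×1202.9 = 570.15; final concentrate = 697.65 kg/h.
glycerol fraction = 127.5/697.65 = 0.183.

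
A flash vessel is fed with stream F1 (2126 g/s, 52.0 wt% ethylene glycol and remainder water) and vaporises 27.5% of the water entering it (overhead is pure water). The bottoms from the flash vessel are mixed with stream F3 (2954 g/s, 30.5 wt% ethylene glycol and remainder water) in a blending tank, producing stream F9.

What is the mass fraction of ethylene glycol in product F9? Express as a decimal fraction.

0.4181

Vapour removed = 0.275×0.480×2126 = 280.63 g/s; concentrate = 1845.4 g/s.
ethylene glycol reaching the mixer = 1105.5 (from concentrate) + 2954×0.305 = 2006.5 g/s.
Product flow = 1845.4 + 2954 = 4799.4 g/s; ethylene glycol fraction = 0.4181.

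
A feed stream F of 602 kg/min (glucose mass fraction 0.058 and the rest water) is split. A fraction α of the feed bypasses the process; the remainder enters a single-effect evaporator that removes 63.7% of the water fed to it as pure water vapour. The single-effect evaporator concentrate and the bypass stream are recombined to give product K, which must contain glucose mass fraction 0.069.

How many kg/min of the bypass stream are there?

442.1 kg/min

All 602×0.058 = 34.916 kg/min of glucose reaches K, so K = 34.916/0.069 = 506.03 kg/min and vapour = 95.971 kg/min.
The evaporator receives (1−α)·602 of feed at 0.942 water and removes 0.637 of that water:
0.637×0.942×(1−α)×602 = 95.971
(1−α) = 95.971/361.23 = 0.2657;  α = 0.7343.
Bypass flow = 0.7343×602 = 442.06 kg/min.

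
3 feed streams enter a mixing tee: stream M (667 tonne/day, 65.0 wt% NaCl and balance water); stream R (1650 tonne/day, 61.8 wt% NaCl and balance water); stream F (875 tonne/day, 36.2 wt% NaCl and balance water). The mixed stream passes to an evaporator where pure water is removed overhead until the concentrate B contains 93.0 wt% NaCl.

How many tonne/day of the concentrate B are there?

1903 tonne/day

NaCl entering = 667×0.650 + 1650×0.618 + 875×0.362 = 1770 tonne/day.
All NaCl reports to B, so B = 1770/0.930 = 1903.2 tonne/day.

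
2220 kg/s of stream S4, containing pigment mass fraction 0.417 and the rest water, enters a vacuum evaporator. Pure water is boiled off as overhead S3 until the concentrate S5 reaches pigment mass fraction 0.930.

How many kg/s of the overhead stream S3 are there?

pigment is conserved: 2220×0.417 = 925.74 kg/s all reports to the concentrate.
Concentrate = 925.74/(target fraction) = 995.42 kg/s.
Overhead = 2220 − 995.42 = 1224.6 kg/s.

1225 kg/s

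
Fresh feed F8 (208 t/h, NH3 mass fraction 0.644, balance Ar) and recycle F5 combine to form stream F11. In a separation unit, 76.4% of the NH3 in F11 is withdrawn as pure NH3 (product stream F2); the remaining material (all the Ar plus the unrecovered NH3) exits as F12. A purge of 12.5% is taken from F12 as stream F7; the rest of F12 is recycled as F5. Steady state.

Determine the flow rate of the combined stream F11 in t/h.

761.2 t/h

Ar enters only via F8 and leaves only via the purge: 208×0.356 = 0.125×(Ar in F12), and the separation unit passes all Ar, so Ar in F11 = Ar in F12 = 592.38 t/h.
NH3 in F11: m_A = 208×0.644 + (1−0.125)·(1−0.764)·m_A, so m_A = 133.95/0.7935 = 168.81 t/h.
F11 = 168.81 + 592.38 = 761.2 t/h.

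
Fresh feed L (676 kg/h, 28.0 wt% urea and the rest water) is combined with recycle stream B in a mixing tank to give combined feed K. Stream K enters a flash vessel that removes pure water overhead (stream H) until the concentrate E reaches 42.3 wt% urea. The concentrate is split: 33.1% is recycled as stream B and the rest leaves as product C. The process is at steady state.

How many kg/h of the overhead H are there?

228.5 kg/h

Overall urea balance (none leaves overhead): urea in fresh feed = urea in product, i.e. 676×0.280 = (1−0.331)·E·0.423.
E = 189.28/(0.423×0.669) = 668.86 kg/h.
Recycle B = 0.331×668.86 = 221.39 kg/h.
Combined feed K = 676 + 221.39 = 897.39 kg/h.
Overhead H = K − E = 897.39 − 668.86 = 228.53 kg/h.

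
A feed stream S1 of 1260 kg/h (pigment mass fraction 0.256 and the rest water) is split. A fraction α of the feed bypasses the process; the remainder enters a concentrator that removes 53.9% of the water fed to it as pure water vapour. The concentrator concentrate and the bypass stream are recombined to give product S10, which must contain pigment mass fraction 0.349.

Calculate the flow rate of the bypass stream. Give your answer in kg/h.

All 1260×0.256 = 322.56 kg/h of pigment reaches S10, so S10 = 322.56/0.349 = 924.24 kg/h and vapour = 335.76 kg/h.
The evaporator receives (1−α)·1260 of feed at 0.744 water and removes 0.539 of that water:
0.539×0.744×(1−α)×1260 = 335.76
(1−α) = 335.76/505.28 = 0.6645;  α = 0.3355.
Bypass flow = 0.3355×1260 = 422.73 kg/h.

422.7 kg/h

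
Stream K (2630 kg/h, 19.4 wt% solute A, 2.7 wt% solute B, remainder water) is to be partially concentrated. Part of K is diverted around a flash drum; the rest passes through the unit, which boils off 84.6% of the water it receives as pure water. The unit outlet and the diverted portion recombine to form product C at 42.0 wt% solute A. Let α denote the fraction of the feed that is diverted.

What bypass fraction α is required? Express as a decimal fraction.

0.184

All 2630×0.194 = 510.22 kg/h of solute A reaches C, so C = 510.22/0.420 = 1214.8 kg/h and vapour = 1415.2 kg/h.
The evaporator receives (1−α)·2630 of feed at 0.779 water and removes 0.846 of that water:
0.846×0.779×(1−α)×2630 = 1415.2
(1−α) = 1415.2/1733.3 = 0.8165;  α = 0.1835.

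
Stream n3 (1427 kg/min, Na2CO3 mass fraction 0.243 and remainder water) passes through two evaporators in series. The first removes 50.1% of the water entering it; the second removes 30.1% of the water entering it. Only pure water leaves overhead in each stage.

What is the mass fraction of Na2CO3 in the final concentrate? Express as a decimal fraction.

water in feed = 1427×0.757 = 1080.2 kg/min.
After stage 1: water left = (1−0.501)×1080.2 = 539.04; stream total = 885.8 kg/min.
After stage 2: water left = (1−0.301)×539.04 = 376.79; final concentrate = 723.55 kg/min.
Na2CO3 fraction = 346.76/723.55 = 0.479.

0.479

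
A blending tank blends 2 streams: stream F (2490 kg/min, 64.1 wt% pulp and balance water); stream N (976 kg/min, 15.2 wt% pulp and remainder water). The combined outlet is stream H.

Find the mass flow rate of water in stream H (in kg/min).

water out = water in = 2490×0.359 + 976×0.848 = 1721.6 kg/min.

1722 kg/min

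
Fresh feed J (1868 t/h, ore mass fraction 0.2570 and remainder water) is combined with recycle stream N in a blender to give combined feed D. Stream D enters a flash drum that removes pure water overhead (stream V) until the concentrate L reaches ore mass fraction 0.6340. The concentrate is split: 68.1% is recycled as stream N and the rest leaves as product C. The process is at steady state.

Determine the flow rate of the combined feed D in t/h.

3485 t/h

Overall ore balance (none leaves overhead): ore in fresh feed = ore in product, i.e. 1868×0.257 = (1−0.681)·L·0.634.
L = 480.08/(0.634×0.319) = 2373.7 t/h.
Recycle N = 0.681×2373.7 = 1616.5 t/h.
Combined feed D = 1868 + 1616.5 = 3484.5 t/h.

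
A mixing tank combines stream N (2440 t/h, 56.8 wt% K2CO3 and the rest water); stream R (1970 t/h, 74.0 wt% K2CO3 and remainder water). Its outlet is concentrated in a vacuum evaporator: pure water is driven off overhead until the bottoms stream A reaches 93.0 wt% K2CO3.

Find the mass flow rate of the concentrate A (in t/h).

K2CO3 entering = 2440×0.568 + 1970×0.740 = 2843.7 t/h.
All K2CO3 reports to A, so A = 2843.7/0.930 = 3057.8 t/h.

3058 t/h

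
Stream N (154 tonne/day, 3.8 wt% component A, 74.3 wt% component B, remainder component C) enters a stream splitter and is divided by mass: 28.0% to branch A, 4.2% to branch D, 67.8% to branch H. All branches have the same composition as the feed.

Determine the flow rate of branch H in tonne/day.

Branch H flow = 0.678×154 = 104.41 tonne/day.

104.4 tonne/day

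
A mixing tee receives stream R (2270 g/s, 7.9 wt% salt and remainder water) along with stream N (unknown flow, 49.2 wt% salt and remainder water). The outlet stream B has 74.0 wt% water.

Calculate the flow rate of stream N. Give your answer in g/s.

Let N be the unknown flow. Total out = 2270 + N.
water balance: 2090.7 + 0.508·N = 0.740·(2270 + N)
(0.508 − 0.740)·N = 0.740×2270 − 2090.7 = -410.87
N = -410.87 / -0.232 = 1771 g/s

1771 g/s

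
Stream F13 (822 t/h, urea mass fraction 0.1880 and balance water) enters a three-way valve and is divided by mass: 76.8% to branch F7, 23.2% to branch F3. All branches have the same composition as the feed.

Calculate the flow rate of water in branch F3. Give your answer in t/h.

Branch F3 total = 0.232×822 = 190.7 t/h.
water in F3 = 0.812×190.7 = 154.85 t/h.

154.9 t/h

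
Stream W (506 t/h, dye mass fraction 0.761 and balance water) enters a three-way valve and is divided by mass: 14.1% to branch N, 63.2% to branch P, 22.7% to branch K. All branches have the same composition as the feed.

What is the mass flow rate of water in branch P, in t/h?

76.43 t/h

Branch P total = 0.632×506 = 319.79 t/h.
water in P = 0.239×319.79 = 76.43 t/h.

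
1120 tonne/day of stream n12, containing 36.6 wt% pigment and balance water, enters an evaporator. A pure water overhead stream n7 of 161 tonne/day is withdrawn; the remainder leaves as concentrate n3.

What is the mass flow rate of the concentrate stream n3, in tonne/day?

959 tonne/day

Concentrate = 1120 − 161 = 959 tonne/day.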